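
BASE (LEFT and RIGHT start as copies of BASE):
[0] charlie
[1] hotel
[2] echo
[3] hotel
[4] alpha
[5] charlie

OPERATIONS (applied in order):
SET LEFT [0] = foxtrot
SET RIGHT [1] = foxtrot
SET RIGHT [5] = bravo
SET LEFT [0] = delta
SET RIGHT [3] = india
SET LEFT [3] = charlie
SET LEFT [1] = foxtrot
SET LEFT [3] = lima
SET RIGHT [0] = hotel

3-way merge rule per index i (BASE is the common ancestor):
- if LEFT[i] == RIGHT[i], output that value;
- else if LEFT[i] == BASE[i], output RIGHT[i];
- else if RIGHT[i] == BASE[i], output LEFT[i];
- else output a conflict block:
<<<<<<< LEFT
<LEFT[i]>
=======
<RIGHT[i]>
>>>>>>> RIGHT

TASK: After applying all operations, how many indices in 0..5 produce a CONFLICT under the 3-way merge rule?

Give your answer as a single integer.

Answer: 2

Derivation:
Final LEFT:  [delta, foxtrot, echo, lima, alpha, charlie]
Final RIGHT: [hotel, foxtrot, echo, india, alpha, bravo]
i=0: BASE=charlie L=delta R=hotel all differ -> CONFLICT
i=1: L=foxtrot R=foxtrot -> agree -> foxtrot
i=2: L=echo R=echo -> agree -> echo
i=3: BASE=hotel L=lima R=india all differ -> CONFLICT
i=4: L=alpha R=alpha -> agree -> alpha
i=5: L=charlie=BASE, R=bravo -> take RIGHT -> bravo
Conflict count: 2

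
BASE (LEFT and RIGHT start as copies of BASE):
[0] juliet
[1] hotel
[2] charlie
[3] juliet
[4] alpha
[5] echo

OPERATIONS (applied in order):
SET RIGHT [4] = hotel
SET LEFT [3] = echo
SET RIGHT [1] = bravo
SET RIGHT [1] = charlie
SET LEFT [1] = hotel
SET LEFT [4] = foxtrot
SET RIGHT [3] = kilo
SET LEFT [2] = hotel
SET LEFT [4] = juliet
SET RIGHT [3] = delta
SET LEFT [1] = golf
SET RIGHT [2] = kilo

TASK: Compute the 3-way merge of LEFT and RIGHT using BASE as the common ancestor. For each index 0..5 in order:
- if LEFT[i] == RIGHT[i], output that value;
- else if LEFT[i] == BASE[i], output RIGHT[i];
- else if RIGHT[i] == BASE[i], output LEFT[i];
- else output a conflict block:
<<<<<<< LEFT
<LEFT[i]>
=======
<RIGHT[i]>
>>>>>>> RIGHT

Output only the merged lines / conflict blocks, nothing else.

Final LEFT:  [juliet, golf, hotel, echo, juliet, echo]
Final RIGHT: [juliet, charlie, kilo, delta, hotel, echo]
i=0: L=juliet R=juliet -> agree -> juliet
i=1: BASE=hotel L=golf R=charlie all differ -> CONFLICT
i=2: BASE=charlie L=hotel R=kilo all differ -> CONFLICT
i=3: BASE=juliet L=echo R=delta all differ -> CONFLICT
i=4: BASE=alpha L=juliet R=hotel all differ -> CONFLICT
i=5: L=echo R=echo -> agree -> echo

Answer: juliet
<<<<<<< LEFT
golf
=======
charlie
>>>>>>> RIGHT
<<<<<<< LEFT
hotel
=======
kilo
>>>>>>> RIGHT
<<<<<<< LEFT
echo
=======
delta
>>>>>>> RIGHT
<<<<<<< LEFT
juliet
=======
hotel
>>>>>>> RIGHT
echo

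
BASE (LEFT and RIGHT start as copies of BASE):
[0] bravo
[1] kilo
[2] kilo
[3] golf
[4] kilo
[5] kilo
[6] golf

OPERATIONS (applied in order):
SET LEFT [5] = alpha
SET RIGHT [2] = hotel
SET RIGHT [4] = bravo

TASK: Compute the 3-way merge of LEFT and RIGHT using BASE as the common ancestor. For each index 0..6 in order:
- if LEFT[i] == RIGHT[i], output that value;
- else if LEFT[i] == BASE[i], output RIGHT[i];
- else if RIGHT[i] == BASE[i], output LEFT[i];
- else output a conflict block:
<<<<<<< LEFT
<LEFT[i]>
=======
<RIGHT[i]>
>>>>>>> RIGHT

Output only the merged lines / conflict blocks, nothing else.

Answer: bravo
kilo
hotel
golf
bravo
alpha
golf

Derivation:
Final LEFT:  [bravo, kilo, kilo, golf, kilo, alpha, golf]
Final RIGHT: [bravo, kilo, hotel, golf, bravo, kilo, golf]
i=0: L=bravo R=bravo -> agree -> bravo
i=1: L=kilo R=kilo -> agree -> kilo
i=2: L=kilo=BASE, R=hotel -> take RIGHT -> hotel
i=3: L=golf R=golf -> agree -> golf
i=4: L=kilo=BASE, R=bravo -> take RIGHT -> bravo
i=5: L=alpha, R=kilo=BASE -> take LEFT -> alpha
i=6: L=golf R=golf -> agree -> golf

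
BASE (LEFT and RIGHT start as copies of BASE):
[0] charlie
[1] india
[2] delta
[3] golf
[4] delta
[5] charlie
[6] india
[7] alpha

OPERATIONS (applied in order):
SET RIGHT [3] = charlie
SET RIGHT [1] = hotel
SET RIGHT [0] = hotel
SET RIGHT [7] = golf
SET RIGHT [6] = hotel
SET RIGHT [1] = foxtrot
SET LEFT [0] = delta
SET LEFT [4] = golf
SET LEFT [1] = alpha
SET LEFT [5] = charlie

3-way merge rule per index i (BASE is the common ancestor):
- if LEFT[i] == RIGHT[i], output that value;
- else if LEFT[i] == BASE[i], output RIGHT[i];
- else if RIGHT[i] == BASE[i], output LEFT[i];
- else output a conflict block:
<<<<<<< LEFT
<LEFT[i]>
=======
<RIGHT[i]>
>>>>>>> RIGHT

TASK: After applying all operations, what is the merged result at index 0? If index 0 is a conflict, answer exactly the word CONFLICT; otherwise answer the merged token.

Final LEFT:  [delta, alpha, delta, golf, golf, charlie, india, alpha]
Final RIGHT: [hotel, foxtrot, delta, charlie, delta, charlie, hotel, golf]
i=0: BASE=charlie L=delta R=hotel all differ -> CONFLICT
i=1: BASE=india L=alpha R=foxtrot all differ -> CONFLICT
i=2: L=delta R=delta -> agree -> delta
i=3: L=golf=BASE, R=charlie -> take RIGHT -> charlie
i=4: L=golf, R=delta=BASE -> take LEFT -> golf
i=5: L=charlie R=charlie -> agree -> charlie
i=6: L=india=BASE, R=hotel -> take RIGHT -> hotel
i=7: L=alpha=BASE, R=golf -> take RIGHT -> golf
Index 0 -> CONFLICT

Answer: CONFLICT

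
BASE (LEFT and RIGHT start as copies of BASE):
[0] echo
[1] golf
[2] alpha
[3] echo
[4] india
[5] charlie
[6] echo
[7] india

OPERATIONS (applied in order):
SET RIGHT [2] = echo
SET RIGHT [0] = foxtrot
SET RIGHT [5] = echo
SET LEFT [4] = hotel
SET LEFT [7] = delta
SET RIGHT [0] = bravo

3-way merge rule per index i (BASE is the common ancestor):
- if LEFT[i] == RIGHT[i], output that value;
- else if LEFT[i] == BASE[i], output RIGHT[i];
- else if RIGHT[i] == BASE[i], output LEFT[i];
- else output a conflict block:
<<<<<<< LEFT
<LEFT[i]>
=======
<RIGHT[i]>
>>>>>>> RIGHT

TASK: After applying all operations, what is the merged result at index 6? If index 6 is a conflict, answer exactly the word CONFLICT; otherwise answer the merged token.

Final LEFT:  [echo, golf, alpha, echo, hotel, charlie, echo, delta]
Final RIGHT: [bravo, golf, echo, echo, india, echo, echo, india]
i=0: L=echo=BASE, R=bravo -> take RIGHT -> bravo
i=1: L=golf R=golf -> agree -> golf
i=2: L=alpha=BASE, R=echo -> take RIGHT -> echo
i=3: L=echo R=echo -> agree -> echo
i=4: L=hotel, R=india=BASE -> take LEFT -> hotel
i=5: L=charlie=BASE, R=echo -> take RIGHT -> echo
i=6: L=echo R=echo -> agree -> echo
i=7: L=delta, R=india=BASE -> take LEFT -> delta
Index 6 -> echo

Answer: echo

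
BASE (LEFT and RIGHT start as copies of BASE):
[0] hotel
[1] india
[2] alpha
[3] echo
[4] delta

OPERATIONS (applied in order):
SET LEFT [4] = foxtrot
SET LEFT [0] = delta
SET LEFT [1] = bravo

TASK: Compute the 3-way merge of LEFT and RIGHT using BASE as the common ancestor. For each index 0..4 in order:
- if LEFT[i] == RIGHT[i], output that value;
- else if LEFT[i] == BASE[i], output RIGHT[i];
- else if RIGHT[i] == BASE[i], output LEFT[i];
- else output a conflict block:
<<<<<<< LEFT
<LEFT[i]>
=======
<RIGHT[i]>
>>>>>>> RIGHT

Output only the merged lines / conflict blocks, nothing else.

Final LEFT:  [delta, bravo, alpha, echo, foxtrot]
Final RIGHT: [hotel, india, alpha, echo, delta]
i=0: L=delta, R=hotel=BASE -> take LEFT -> delta
i=1: L=bravo, R=india=BASE -> take LEFT -> bravo
i=2: L=alpha R=alpha -> agree -> alpha
i=3: L=echo R=echo -> agree -> echo
i=4: L=foxtrot, R=delta=BASE -> take LEFT -> foxtrot

Answer: delta
bravo
alpha
echo
foxtrot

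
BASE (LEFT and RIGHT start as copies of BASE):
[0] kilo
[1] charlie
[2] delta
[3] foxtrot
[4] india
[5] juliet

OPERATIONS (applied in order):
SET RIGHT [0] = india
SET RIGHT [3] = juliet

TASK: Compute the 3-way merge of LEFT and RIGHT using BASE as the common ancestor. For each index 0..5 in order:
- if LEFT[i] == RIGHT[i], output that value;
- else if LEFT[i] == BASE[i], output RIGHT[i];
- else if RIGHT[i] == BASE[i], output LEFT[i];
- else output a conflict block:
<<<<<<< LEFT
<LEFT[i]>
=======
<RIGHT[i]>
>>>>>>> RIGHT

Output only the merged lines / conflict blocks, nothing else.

Answer: india
charlie
delta
juliet
india
juliet

Derivation:
Final LEFT:  [kilo, charlie, delta, foxtrot, india, juliet]
Final RIGHT: [india, charlie, delta, juliet, india, juliet]
i=0: L=kilo=BASE, R=india -> take RIGHT -> india
i=1: L=charlie R=charlie -> agree -> charlie
i=2: L=delta R=delta -> agree -> delta
i=3: L=foxtrot=BASE, R=juliet -> take RIGHT -> juliet
i=4: L=india R=india -> agree -> india
i=5: L=juliet R=juliet -> agree -> juliet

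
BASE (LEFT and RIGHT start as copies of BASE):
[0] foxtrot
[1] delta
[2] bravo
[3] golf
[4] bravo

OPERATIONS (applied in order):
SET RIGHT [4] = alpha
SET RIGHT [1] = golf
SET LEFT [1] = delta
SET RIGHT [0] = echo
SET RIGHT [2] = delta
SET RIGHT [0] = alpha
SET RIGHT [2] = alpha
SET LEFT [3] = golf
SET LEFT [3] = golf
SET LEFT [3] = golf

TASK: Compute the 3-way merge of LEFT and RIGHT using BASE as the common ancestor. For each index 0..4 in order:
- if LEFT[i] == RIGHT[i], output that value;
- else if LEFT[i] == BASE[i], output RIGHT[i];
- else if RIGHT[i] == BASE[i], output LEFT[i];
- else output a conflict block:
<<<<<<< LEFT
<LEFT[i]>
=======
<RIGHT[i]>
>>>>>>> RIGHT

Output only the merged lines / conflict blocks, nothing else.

Answer: alpha
golf
alpha
golf
alpha

Derivation:
Final LEFT:  [foxtrot, delta, bravo, golf, bravo]
Final RIGHT: [alpha, golf, alpha, golf, alpha]
i=0: L=foxtrot=BASE, R=alpha -> take RIGHT -> alpha
i=1: L=delta=BASE, R=golf -> take RIGHT -> golf
i=2: L=bravo=BASE, R=alpha -> take RIGHT -> alpha
i=3: L=golf R=golf -> agree -> golf
i=4: L=bravo=BASE, R=alpha -> take RIGHT -> alpha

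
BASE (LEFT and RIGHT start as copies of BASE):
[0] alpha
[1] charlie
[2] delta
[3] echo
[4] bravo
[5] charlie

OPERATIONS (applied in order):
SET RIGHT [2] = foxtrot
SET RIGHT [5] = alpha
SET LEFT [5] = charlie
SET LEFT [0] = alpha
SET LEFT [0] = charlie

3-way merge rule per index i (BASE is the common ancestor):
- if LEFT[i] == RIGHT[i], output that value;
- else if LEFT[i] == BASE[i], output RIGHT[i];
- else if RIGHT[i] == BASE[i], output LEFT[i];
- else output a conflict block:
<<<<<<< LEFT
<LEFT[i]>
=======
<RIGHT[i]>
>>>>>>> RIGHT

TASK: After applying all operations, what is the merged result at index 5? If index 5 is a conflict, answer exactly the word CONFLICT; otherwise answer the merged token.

Final LEFT:  [charlie, charlie, delta, echo, bravo, charlie]
Final RIGHT: [alpha, charlie, foxtrot, echo, bravo, alpha]
i=0: L=charlie, R=alpha=BASE -> take LEFT -> charlie
i=1: L=charlie R=charlie -> agree -> charlie
i=2: L=delta=BASE, R=foxtrot -> take RIGHT -> foxtrot
i=3: L=echo R=echo -> agree -> echo
i=4: L=bravo R=bravo -> agree -> bravo
i=5: L=charlie=BASE, R=alpha -> take RIGHT -> alpha
Index 5 -> alpha

Answer: alpha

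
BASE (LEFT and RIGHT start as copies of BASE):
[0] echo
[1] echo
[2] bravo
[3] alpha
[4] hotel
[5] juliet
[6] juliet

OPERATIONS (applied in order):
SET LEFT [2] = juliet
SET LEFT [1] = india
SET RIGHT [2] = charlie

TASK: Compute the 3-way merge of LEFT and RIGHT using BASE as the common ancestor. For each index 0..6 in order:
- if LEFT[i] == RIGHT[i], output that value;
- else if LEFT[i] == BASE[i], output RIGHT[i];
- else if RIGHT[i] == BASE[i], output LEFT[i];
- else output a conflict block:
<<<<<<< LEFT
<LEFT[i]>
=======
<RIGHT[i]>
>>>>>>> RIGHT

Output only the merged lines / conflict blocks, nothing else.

Final LEFT:  [echo, india, juliet, alpha, hotel, juliet, juliet]
Final RIGHT: [echo, echo, charlie, alpha, hotel, juliet, juliet]
i=0: L=echo R=echo -> agree -> echo
i=1: L=india, R=echo=BASE -> take LEFT -> india
i=2: BASE=bravo L=juliet R=charlie all differ -> CONFLICT
i=3: L=alpha R=alpha -> agree -> alpha
i=4: L=hotel R=hotel -> agree -> hotel
i=5: L=juliet R=juliet -> agree -> juliet
i=6: L=juliet R=juliet -> agree -> juliet

Answer: echo
india
<<<<<<< LEFT
juliet
=======
charlie
>>>>>>> RIGHT
alpha
hotel
juliet
juliet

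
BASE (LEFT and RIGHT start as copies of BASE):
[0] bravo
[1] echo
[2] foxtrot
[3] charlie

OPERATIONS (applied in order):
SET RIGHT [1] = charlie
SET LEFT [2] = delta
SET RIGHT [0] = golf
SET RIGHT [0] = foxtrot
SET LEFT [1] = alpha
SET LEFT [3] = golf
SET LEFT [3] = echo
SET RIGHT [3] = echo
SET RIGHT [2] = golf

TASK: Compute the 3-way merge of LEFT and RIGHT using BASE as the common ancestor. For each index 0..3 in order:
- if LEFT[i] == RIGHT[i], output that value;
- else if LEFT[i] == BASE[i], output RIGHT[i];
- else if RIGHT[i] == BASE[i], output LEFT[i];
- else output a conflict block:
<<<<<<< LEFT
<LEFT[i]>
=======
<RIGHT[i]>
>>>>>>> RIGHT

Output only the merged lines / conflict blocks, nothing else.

Answer: foxtrot
<<<<<<< LEFT
alpha
=======
charlie
>>>>>>> RIGHT
<<<<<<< LEFT
delta
=======
golf
>>>>>>> RIGHT
echo

Derivation:
Final LEFT:  [bravo, alpha, delta, echo]
Final RIGHT: [foxtrot, charlie, golf, echo]
i=0: L=bravo=BASE, R=foxtrot -> take RIGHT -> foxtrot
i=1: BASE=echo L=alpha R=charlie all differ -> CONFLICT
i=2: BASE=foxtrot L=delta R=golf all differ -> CONFLICT
i=3: L=echo R=echo -> agree -> echo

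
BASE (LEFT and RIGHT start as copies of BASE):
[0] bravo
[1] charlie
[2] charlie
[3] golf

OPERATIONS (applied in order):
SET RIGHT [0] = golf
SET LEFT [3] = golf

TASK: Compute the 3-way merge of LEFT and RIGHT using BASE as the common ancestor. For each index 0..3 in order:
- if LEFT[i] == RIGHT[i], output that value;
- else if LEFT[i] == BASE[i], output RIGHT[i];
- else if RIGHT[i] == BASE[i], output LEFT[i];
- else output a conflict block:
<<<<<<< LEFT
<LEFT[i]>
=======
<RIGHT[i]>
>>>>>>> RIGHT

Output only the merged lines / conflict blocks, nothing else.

Final LEFT:  [bravo, charlie, charlie, golf]
Final RIGHT: [golf, charlie, charlie, golf]
i=0: L=bravo=BASE, R=golf -> take RIGHT -> golf
i=1: L=charlie R=charlie -> agree -> charlie
i=2: L=charlie R=charlie -> agree -> charlie
i=3: L=golf R=golf -> agree -> golf

Answer: golf
charlie
charlie
golf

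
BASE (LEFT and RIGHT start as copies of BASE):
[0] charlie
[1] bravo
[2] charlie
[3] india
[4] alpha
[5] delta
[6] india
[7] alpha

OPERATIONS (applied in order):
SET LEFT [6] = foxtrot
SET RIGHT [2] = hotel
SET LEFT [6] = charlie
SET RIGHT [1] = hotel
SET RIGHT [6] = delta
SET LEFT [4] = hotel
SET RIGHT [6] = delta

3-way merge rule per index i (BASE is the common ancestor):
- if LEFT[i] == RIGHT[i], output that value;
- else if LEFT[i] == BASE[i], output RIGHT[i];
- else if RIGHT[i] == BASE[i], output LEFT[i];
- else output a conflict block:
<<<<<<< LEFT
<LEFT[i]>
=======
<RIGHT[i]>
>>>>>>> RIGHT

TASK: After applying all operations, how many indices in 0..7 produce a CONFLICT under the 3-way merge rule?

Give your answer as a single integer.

Final LEFT:  [charlie, bravo, charlie, india, hotel, delta, charlie, alpha]
Final RIGHT: [charlie, hotel, hotel, india, alpha, delta, delta, alpha]
i=0: L=charlie R=charlie -> agree -> charlie
i=1: L=bravo=BASE, R=hotel -> take RIGHT -> hotel
i=2: L=charlie=BASE, R=hotel -> take RIGHT -> hotel
i=3: L=india R=india -> agree -> india
i=4: L=hotel, R=alpha=BASE -> take LEFT -> hotel
i=5: L=delta R=delta -> agree -> delta
i=6: BASE=india L=charlie R=delta all differ -> CONFLICT
i=7: L=alpha R=alpha -> agree -> alpha
Conflict count: 1

Answer: 1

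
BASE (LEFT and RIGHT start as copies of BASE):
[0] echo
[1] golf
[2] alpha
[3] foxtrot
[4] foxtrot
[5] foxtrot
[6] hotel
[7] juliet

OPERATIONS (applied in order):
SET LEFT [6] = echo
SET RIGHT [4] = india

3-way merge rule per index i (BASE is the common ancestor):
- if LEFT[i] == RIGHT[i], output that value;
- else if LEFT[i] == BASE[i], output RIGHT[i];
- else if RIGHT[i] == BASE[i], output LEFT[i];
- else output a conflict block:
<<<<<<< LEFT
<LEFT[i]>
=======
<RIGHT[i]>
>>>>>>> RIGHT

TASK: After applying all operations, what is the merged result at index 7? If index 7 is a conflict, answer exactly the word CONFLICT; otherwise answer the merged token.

Final LEFT:  [echo, golf, alpha, foxtrot, foxtrot, foxtrot, echo, juliet]
Final RIGHT: [echo, golf, alpha, foxtrot, india, foxtrot, hotel, juliet]
i=0: L=echo R=echo -> agree -> echo
i=1: L=golf R=golf -> agree -> golf
i=2: L=alpha R=alpha -> agree -> alpha
i=3: L=foxtrot R=foxtrot -> agree -> foxtrot
i=4: L=foxtrot=BASE, R=india -> take RIGHT -> india
i=5: L=foxtrot R=foxtrot -> agree -> foxtrot
i=6: L=echo, R=hotel=BASE -> take LEFT -> echo
i=7: L=juliet R=juliet -> agree -> juliet
Index 7 -> juliet

Answer: juliet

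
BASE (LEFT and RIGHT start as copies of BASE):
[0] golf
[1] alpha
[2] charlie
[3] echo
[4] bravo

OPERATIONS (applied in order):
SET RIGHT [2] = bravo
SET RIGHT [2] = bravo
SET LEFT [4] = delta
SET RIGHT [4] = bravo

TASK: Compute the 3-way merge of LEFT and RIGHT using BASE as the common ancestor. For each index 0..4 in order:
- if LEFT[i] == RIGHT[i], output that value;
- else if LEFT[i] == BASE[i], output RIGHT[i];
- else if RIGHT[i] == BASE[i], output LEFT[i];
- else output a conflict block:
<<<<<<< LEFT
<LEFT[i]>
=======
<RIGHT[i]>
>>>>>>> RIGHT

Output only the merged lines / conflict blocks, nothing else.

Final LEFT:  [golf, alpha, charlie, echo, delta]
Final RIGHT: [golf, alpha, bravo, echo, bravo]
i=0: L=golf R=golf -> agree -> golf
i=1: L=alpha R=alpha -> agree -> alpha
i=2: L=charlie=BASE, R=bravo -> take RIGHT -> bravo
i=3: L=echo R=echo -> agree -> echo
i=4: L=delta, R=bravo=BASE -> take LEFT -> delta

Answer: golf
alpha
bravo
echo
delta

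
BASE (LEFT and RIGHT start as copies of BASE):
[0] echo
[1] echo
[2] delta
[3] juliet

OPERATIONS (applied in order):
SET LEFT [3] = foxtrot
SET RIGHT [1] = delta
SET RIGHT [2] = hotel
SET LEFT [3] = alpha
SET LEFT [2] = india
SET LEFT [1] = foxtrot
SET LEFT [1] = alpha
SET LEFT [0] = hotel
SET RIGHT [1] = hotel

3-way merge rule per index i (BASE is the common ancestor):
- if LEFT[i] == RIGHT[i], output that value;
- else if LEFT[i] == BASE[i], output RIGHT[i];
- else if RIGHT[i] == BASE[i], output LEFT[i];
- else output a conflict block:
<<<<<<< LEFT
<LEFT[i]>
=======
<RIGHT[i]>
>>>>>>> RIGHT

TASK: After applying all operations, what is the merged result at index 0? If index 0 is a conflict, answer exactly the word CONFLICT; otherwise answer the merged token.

Answer: hotel

Derivation:
Final LEFT:  [hotel, alpha, india, alpha]
Final RIGHT: [echo, hotel, hotel, juliet]
i=0: L=hotel, R=echo=BASE -> take LEFT -> hotel
i=1: BASE=echo L=alpha R=hotel all differ -> CONFLICT
i=2: BASE=delta L=india R=hotel all differ -> CONFLICT
i=3: L=alpha, R=juliet=BASE -> take LEFT -> alpha
Index 0 -> hotel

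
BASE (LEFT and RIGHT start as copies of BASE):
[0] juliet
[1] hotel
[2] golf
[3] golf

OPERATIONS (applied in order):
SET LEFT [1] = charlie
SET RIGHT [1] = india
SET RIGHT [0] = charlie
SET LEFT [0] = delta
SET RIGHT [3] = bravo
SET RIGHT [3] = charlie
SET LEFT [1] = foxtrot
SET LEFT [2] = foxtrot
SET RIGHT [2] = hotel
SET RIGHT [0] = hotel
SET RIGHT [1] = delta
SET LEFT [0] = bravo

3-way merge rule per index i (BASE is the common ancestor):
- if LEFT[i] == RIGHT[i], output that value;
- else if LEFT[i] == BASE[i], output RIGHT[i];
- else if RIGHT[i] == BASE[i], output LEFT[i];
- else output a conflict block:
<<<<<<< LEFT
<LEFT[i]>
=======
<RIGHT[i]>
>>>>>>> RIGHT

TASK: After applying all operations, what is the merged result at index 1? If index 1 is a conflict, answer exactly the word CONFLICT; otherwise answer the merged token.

Answer: CONFLICT

Derivation:
Final LEFT:  [bravo, foxtrot, foxtrot, golf]
Final RIGHT: [hotel, delta, hotel, charlie]
i=0: BASE=juliet L=bravo R=hotel all differ -> CONFLICT
i=1: BASE=hotel L=foxtrot R=delta all differ -> CONFLICT
i=2: BASE=golf L=foxtrot R=hotel all differ -> CONFLICT
i=3: L=golf=BASE, R=charlie -> take RIGHT -> charlie
Index 1 -> CONFLICT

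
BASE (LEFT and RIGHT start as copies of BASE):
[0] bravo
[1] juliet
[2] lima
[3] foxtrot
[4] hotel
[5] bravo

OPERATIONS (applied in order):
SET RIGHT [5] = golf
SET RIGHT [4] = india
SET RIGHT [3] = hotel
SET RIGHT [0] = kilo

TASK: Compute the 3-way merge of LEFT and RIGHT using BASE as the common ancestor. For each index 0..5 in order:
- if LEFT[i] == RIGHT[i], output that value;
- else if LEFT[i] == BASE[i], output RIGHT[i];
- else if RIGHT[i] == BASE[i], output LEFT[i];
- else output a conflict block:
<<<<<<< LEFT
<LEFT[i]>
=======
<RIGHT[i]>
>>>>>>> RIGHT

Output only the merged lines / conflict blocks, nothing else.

Final LEFT:  [bravo, juliet, lima, foxtrot, hotel, bravo]
Final RIGHT: [kilo, juliet, lima, hotel, india, golf]
i=0: L=bravo=BASE, R=kilo -> take RIGHT -> kilo
i=1: L=juliet R=juliet -> agree -> juliet
i=2: L=lima R=lima -> agree -> lima
i=3: L=foxtrot=BASE, R=hotel -> take RIGHT -> hotel
i=4: L=hotel=BASE, R=india -> take RIGHT -> india
i=5: L=bravo=BASE, R=golf -> take RIGHT -> golf

Answer: kilo
juliet
lima
hotel
india
golf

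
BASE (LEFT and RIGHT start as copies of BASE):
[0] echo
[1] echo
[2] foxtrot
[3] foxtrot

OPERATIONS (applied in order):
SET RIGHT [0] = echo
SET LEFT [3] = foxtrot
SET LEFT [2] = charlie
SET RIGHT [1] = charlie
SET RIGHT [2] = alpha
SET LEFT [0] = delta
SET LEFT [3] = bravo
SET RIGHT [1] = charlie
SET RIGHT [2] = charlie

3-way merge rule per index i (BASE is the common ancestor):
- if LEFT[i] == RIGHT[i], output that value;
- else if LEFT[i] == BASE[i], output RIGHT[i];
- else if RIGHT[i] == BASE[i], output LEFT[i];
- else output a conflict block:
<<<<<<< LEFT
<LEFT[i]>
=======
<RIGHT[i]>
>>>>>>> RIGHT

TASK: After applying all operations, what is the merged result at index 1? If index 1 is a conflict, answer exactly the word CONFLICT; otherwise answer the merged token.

Answer: charlie

Derivation:
Final LEFT:  [delta, echo, charlie, bravo]
Final RIGHT: [echo, charlie, charlie, foxtrot]
i=0: L=delta, R=echo=BASE -> take LEFT -> delta
i=1: L=echo=BASE, R=charlie -> take RIGHT -> charlie
i=2: L=charlie R=charlie -> agree -> charlie
i=3: L=bravo, R=foxtrot=BASE -> take LEFT -> bravo
Index 1 -> charlie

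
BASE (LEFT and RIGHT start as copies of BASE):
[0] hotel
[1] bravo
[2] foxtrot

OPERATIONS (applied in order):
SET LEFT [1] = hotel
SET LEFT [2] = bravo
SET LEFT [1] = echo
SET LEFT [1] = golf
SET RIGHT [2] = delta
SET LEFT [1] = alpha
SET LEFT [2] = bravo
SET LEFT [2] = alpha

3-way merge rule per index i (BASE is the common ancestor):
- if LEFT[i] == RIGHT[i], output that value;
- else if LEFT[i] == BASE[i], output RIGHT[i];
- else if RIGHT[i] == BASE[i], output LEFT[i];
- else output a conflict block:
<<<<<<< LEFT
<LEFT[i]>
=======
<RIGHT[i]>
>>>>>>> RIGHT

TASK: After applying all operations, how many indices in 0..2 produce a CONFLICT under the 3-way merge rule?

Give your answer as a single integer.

Final LEFT:  [hotel, alpha, alpha]
Final RIGHT: [hotel, bravo, delta]
i=0: L=hotel R=hotel -> agree -> hotel
i=1: L=alpha, R=bravo=BASE -> take LEFT -> alpha
i=2: BASE=foxtrot L=alpha R=delta all differ -> CONFLICT
Conflict count: 1

Answer: 1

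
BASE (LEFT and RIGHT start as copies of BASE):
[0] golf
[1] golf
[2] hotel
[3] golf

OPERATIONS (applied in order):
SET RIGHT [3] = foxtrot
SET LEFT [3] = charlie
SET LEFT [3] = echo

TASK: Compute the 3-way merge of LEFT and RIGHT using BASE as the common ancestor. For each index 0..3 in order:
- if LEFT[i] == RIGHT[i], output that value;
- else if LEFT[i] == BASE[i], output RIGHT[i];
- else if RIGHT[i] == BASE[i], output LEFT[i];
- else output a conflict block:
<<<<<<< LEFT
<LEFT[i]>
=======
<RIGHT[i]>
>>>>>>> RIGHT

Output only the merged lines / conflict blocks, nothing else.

Final LEFT:  [golf, golf, hotel, echo]
Final RIGHT: [golf, golf, hotel, foxtrot]
i=0: L=golf R=golf -> agree -> golf
i=1: L=golf R=golf -> agree -> golf
i=2: L=hotel R=hotel -> agree -> hotel
i=3: BASE=golf L=echo R=foxtrot all differ -> CONFLICT

Answer: golf
golf
hotel
<<<<<<< LEFT
echo
=======
foxtrot
>>>>>>> RIGHT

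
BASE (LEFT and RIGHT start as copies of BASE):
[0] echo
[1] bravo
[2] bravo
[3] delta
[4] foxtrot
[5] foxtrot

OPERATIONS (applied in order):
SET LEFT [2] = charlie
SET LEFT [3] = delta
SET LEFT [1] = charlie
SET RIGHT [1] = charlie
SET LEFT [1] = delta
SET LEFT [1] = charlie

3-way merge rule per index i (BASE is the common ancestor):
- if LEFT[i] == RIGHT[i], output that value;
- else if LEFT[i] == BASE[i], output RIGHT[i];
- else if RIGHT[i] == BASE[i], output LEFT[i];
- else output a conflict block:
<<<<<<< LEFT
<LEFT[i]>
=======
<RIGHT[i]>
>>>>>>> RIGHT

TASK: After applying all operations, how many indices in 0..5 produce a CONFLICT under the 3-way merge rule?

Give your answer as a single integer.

Answer: 0

Derivation:
Final LEFT:  [echo, charlie, charlie, delta, foxtrot, foxtrot]
Final RIGHT: [echo, charlie, bravo, delta, foxtrot, foxtrot]
i=0: L=echo R=echo -> agree -> echo
i=1: L=charlie R=charlie -> agree -> charlie
i=2: L=charlie, R=bravo=BASE -> take LEFT -> charlie
i=3: L=delta R=delta -> agree -> delta
i=4: L=foxtrot R=foxtrot -> agree -> foxtrot
i=5: L=foxtrot R=foxtrot -> agree -> foxtrot
Conflict count: 0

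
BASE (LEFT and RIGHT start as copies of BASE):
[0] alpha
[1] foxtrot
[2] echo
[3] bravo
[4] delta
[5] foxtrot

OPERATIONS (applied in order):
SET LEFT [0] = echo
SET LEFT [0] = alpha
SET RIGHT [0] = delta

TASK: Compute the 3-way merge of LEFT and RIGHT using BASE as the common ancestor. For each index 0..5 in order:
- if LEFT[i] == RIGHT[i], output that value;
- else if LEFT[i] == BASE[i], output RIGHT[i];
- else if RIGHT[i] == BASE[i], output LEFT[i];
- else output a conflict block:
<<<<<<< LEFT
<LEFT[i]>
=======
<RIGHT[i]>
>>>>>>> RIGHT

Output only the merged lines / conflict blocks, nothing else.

Final LEFT:  [alpha, foxtrot, echo, bravo, delta, foxtrot]
Final RIGHT: [delta, foxtrot, echo, bravo, delta, foxtrot]
i=0: L=alpha=BASE, R=delta -> take RIGHT -> delta
i=1: L=foxtrot R=foxtrot -> agree -> foxtrot
i=2: L=echo R=echo -> agree -> echo
i=3: L=bravo R=bravo -> agree -> bravo
i=4: L=delta R=delta -> agree -> delta
i=5: L=foxtrot R=foxtrot -> agree -> foxtrot

Answer: delta
foxtrot
echo
bravo
delta
foxtrot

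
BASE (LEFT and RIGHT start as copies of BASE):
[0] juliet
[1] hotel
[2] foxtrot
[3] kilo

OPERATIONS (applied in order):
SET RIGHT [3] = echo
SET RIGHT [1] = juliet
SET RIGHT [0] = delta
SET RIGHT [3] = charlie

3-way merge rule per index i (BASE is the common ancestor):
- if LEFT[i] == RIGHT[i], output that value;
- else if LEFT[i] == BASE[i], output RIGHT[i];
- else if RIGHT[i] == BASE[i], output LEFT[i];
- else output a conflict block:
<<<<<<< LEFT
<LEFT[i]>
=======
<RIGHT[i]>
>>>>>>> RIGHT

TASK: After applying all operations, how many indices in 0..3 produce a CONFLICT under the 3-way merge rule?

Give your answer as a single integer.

Answer: 0

Derivation:
Final LEFT:  [juliet, hotel, foxtrot, kilo]
Final RIGHT: [delta, juliet, foxtrot, charlie]
i=0: L=juliet=BASE, R=delta -> take RIGHT -> delta
i=1: L=hotel=BASE, R=juliet -> take RIGHT -> juliet
i=2: L=foxtrot R=foxtrot -> agree -> foxtrot
i=3: L=kilo=BASE, R=charlie -> take RIGHT -> charlie
Conflict count: 0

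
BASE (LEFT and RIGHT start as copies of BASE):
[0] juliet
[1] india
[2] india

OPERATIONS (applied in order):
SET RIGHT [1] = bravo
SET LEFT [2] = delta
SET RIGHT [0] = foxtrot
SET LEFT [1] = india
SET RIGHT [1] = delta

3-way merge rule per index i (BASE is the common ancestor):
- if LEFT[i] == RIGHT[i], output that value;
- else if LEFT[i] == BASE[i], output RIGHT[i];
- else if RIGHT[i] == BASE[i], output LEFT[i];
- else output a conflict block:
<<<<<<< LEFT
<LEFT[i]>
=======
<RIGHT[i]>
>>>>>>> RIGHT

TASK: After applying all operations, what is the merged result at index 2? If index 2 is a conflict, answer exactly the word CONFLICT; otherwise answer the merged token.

Final LEFT:  [juliet, india, delta]
Final RIGHT: [foxtrot, delta, india]
i=0: L=juliet=BASE, R=foxtrot -> take RIGHT -> foxtrot
i=1: L=india=BASE, R=delta -> take RIGHT -> delta
i=2: L=delta, R=india=BASE -> take LEFT -> delta
Index 2 -> delta

Answer: delta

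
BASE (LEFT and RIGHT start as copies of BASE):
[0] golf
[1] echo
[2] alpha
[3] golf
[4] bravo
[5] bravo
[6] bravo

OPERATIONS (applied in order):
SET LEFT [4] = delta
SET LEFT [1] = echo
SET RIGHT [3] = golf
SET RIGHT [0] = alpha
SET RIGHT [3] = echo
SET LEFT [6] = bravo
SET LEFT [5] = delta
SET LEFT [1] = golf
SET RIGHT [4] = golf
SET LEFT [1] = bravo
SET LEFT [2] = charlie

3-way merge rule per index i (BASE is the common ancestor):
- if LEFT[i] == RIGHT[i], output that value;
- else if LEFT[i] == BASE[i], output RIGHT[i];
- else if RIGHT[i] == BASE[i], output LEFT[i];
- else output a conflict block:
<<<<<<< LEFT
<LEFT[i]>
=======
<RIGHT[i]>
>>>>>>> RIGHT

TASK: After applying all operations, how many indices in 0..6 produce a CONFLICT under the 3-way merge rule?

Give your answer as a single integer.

Final LEFT:  [golf, bravo, charlie, golf, delta, delta, bravo]
Final RIGHT: [alpha, echo, alpha, echo, golf, bravo, bravo]
i=0: L=golf=BASE, R=alpha -> take RIGHT -> alpha
i=1: L=bravo, R=echo=BASE -> take LEFT -> bravo
i=2: L=charlie, R=alpha=BASE -> take LEFT -> charlie
i=3: L=golf=BASE, R=echo -> take RIGHT -> echo
i=4: BASE=bravo L=delta R=golf all differ -> CONFLICT
i=5: L=delta, R=bravo=BASE -> take LEFT -> delta
i=6: L=bravo R=bravo -> agree -> bravo
Conflict count: 1

Answer: 1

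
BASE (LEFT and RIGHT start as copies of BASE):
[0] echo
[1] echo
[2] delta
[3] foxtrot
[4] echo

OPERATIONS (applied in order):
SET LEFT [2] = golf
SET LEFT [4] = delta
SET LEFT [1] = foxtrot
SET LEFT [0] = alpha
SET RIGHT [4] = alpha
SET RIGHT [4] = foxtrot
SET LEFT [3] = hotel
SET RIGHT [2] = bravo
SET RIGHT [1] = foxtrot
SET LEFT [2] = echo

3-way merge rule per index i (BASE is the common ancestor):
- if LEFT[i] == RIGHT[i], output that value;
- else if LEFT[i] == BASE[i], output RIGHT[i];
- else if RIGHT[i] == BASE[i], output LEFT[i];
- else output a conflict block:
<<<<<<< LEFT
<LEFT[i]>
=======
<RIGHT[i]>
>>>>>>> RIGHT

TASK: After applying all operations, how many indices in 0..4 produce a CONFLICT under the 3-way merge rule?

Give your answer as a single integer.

Answer: 2

Derivation:
Final LEFT:  [alpha, foxtrot, echo, hotel, delta]
Final RIGHT: [echo, foxtrot, bravo, foxtrot, foxtrot]
i=0: L=alpha, R=echo=BASE -> take LEFT -> alpha
i=1: L=foxtrot R=foxtrot -> agree -> foxtrot
i=2: BASE=delta L=echo R=bravo all differ -> CONFLICT
i=3: L=hotel, R=foxtrot=BASE -> take LEFT -> hotel
i=4: BASE=echo L=delta R=foxtrot all differ -> CONFLICT
Conflict count: 2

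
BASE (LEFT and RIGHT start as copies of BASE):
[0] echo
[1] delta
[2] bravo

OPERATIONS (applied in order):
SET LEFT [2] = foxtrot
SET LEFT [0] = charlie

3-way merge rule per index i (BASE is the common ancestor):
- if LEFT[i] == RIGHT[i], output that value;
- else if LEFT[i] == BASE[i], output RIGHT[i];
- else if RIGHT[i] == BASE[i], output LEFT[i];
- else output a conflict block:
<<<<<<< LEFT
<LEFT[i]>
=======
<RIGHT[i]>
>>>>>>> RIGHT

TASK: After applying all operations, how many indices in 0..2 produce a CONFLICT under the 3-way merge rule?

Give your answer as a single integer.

Final LEFT:  [charlie, delta, foxtrot]
Final RIGHT: [echo, delta, bravo]
i=0: L=charlie, R=echo=BASE -> take LEFT -> charlie
i=1: L=delta R=delta -> agree -> delta
i=2: L=foxtrot, R=bravo=BASE -> take LEFT -> foxtrot
Conflict count: 0

Answer: 0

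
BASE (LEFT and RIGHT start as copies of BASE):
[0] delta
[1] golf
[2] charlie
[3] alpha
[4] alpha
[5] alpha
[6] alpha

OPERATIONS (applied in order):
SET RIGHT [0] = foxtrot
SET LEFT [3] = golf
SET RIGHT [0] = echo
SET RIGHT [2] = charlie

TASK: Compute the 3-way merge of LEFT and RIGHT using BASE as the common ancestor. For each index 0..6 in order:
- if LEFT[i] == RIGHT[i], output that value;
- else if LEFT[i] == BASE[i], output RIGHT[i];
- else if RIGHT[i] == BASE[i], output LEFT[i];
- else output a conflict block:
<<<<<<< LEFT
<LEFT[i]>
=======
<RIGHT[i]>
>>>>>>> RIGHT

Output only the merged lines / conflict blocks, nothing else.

Answer: echo
golf
charlie
golf
alpha
alpha
alpha

Derivation:
Final LEFT:  [delta, golf, charlie, golf, alpha, alpha, alpha]
Final RIGHT: [echo, golf, charlie, alpha, alpha, alpha, alpha]
i=0: L=delta=BASE, R=echo -> take RIGHT -> echo
i=1: L=golf R=golf -> agree -> golf
i=2: L=charlie R=charlie -> agree -> charlie
i=3: L=golf, R=alpha=BASE -> take LEFT -> golf
i=4: L=alpha R=alpha -> agree -> alpha
i=5: L=alpha R=alpha -> agree -> alpha
i=6: L=alpha R=alpha -> agree -> alpha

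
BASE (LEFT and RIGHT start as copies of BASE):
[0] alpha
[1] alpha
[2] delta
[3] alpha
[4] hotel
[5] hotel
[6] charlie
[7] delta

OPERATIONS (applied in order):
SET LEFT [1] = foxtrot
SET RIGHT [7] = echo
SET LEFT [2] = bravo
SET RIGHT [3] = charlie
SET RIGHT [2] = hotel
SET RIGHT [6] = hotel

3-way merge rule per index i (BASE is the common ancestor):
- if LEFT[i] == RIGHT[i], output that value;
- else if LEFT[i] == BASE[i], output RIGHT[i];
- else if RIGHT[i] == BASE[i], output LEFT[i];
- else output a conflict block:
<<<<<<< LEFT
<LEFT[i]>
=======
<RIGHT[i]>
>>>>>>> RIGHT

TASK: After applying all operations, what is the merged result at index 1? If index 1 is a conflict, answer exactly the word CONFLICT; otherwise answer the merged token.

Final LEFT:  [alpha, foxtrot, bravo, alpha, hotel, hotel, charlie, delta]
Final RIGHT: [alpha, alpha, hotel, charlie, hotel, hotel, hotel, echo]
i=0: L=alpha R=alpha -> agree -> alpha
i=1: L=foxtrot, R=alpha=BASE -> take LEFT -> foxtrot
i=2: BASE=delta L=bravo R=hotel all differ -> CONFLICT
i=3: L=alpha=BASE, R=charlie -> take RIGHT -> charlie
i=4: L=hotel R=hotel -> agree -> hotel
i=5: L=hotel R=hotel -> agree -> hotel
i=6: L=charlie=BASE, R=hotel -> take RIGHT -> hotel
i=7: L=delta=BASE, R=echo -> take RIGHT -> echo
Index 1 -> foxtrot

Answer: foxtrot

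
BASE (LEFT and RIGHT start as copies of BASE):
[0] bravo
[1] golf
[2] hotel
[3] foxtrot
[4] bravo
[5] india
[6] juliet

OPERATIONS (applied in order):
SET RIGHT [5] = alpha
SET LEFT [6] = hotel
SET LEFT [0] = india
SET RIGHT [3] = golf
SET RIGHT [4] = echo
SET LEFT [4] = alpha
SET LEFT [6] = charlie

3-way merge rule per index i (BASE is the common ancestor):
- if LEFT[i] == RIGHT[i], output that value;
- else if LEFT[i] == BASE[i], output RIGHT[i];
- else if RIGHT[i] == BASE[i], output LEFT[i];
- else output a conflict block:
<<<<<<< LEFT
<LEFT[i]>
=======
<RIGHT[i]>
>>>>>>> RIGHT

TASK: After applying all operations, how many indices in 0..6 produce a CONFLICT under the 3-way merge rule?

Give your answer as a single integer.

Answer: 1

Derivation:
Final LEFT:  [india, golf, hotel, foxtrot, alpha, india, charlie]
Final RIGHT: [bravo, golf, hotel, golf, echo, alpha, juliet]
i=0: L=india, R=bravo=BASE -> take LEFT -> india
i=1: L=golf R=golf -> agree -> golf
i=2: L=hotel R=hotel -> agree -> hotel
i=3: L=foxtrot=BASE, R=golf -> take RIGHT -> golf
i=4: BASE=bravo L=alpha R=echo all differ -> CONFLICT
i=5: L=india=BASE, R=alpha -> take RIGHT -> alpha
i=6: L=charlie, R=juliet=BASE -> take LEFT -> charlie
Conflict count: 1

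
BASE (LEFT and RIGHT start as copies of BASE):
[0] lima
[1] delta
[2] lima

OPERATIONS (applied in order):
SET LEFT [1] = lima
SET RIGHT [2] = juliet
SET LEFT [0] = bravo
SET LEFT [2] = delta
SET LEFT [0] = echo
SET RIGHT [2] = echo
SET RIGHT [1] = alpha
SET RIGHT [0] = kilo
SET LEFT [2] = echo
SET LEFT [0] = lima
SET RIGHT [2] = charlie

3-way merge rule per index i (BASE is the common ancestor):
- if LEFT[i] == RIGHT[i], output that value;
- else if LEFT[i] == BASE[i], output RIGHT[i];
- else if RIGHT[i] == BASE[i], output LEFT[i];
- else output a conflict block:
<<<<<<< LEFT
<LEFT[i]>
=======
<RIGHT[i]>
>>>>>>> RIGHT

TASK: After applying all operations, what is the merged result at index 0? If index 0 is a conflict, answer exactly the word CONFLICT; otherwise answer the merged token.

Answer: kilo

Derivation:
Final LEFT:  [lima, lima, echo]
Final RIGHT: [kilo, alpha, charlie]
i=0: L=lima=BASE, R=kilo -> take RIGHT -> kilo
i=1: BASE=delta L=lima R=alpha all differ -> CONFLICT
i=2: BASE=lima L=echo R=charlie all differ -> CONFLICT
Index 0 -> kilo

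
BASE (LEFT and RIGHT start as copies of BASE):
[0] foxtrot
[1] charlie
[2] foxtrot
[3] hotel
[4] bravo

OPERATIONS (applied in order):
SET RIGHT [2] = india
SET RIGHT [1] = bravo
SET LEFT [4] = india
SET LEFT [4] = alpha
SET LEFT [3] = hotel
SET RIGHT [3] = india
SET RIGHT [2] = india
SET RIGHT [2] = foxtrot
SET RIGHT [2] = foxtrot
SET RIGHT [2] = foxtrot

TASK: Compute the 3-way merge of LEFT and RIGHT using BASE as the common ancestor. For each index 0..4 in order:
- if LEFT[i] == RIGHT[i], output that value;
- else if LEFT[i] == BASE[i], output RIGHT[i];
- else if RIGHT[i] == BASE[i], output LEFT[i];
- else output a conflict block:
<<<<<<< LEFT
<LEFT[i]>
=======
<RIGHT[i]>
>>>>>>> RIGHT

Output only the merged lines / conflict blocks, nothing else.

Final LEFT:  [foxtrot, charlie, foxtrot, hotel, alpha]
Final RIGHT: [foxtrot, bravo, foxtrot, india, bravo]
i=0: L=foxtrot R=foxtrot -> agree -> foxtrot
i=1: L=charlie=BASE, R=bravo -> take RIGHT -> bravo
i=2: L=foxtrot R=foxtrot -> agree -> foxtrot
i=3: L=hotel=BASE, R=india -> take RIGHT -> india
i=4: L=alpha, R=bravo=BASE -> take LEFT -> alpha

Answer: foxtrot
bravo
foxtrot
india
alpha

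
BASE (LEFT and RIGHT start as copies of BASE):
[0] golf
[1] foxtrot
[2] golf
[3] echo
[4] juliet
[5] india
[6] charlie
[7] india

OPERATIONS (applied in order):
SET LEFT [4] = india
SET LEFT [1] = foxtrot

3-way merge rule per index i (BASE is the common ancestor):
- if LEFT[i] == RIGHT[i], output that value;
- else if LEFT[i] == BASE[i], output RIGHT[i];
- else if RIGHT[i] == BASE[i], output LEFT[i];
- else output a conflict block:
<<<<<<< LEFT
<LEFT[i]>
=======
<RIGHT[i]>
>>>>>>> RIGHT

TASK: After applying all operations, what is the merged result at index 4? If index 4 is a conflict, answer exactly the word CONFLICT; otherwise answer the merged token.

Answer: india

Derivation:
Final LEFT:  [golf, foxtrot, golf, echo, india, india, charlie, india]
Final RIGHT: [golf, foxtrot, golf, echo, juliet, india, charlie, india]
i=0: L=golf R=golf -> agree -> golf
i=1: L=foxtrot R=foxtrot -> agree -> foxtrot
i=2: L=golf R=golf -> agree -> golf
i=3: L=echo R=echo -> agree -> echo
i=4: L=india, R=juliet=BASE -> take LEFT -> india
i=5: L=india R=india -> agree -> india
i=6: L=charlie R=charlie -> agree -> charlie
i=7: L=india R=india -> agree -> india
Index 4 -> india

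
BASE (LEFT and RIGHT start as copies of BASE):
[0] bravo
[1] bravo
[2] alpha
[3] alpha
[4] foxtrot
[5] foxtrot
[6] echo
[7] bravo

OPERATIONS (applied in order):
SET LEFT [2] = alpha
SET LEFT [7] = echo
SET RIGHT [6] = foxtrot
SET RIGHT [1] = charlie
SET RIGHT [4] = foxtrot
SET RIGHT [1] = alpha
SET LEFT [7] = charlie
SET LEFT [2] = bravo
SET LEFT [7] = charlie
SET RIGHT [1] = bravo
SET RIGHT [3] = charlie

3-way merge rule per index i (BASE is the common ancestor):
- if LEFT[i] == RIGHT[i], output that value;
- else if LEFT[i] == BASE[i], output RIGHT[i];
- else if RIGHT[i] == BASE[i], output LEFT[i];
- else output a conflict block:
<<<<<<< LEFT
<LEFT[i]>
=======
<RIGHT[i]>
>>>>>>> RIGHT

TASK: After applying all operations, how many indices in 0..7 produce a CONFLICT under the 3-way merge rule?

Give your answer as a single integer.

Answer: 0

Derivation:
Final LEFT:  [bravo, bravo, bravo, alpha, foxtrot, foxtrot, echo, charlie]
Final RIGHT: [bravo, bravo, alpha, charlie, foxtrot, foxtrot, foxtrot, bravo]
i=0: L=bravo R=bravo -> agree -> bravo
i=1: L=bravo R=bravo -> agree -> bravo
i=2: L=bravo, R=alpha=BASE -> take LEFT -> bravo
i=3: L=alpha=BASE, R=charlie -> take RIGHT -> charlie
i=4: L=foxtrot R=foxtrot -> agree -> foxtrot
i=5: L=foxtrot R=foxtrot -> agree -> foxtrot
i=6: L=echo=BASE, R=foxtrot -> take RIGHT -> foxtrot
i=7: L=charlie, R=bravo=BASE -> take LEFT -> charlie
Conflict count: 0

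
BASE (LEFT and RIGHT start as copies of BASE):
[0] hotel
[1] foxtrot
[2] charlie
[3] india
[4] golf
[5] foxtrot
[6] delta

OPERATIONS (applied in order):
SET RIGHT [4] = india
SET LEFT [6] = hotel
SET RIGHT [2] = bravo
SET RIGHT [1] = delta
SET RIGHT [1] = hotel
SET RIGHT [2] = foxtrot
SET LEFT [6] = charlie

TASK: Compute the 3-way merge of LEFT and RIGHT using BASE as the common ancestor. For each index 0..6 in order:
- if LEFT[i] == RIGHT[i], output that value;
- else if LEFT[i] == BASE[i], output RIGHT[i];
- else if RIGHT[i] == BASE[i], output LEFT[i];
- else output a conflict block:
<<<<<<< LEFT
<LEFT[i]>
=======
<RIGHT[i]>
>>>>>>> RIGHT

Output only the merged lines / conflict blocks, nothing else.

Answer: hotel
hotel
foxtrot
india
india
foxtrot
charlie

Derivation:
Final LEFT:  [hotel, foxtrot, charlie, india, golf, foxtrot, charlie]
Final RIGHT: [hotel, hotel, foxtrot, india, india, foxtrot, delta]
i=0: L=hotel R=hotel -> agree -> hotel
i=1: L=foxtrot=BASE, R=hotel -> take RIGHT -> hotel
i=2: L=charlie=BASE, R=foxtrot -> take RIGHT -> foxtrot
i=3: L=india R=india -> agree -> india
i=4: L=golf=BASE, R=india -> take RIGHT -> india
i=5: L=foxtrot R=foxtrot -> agree -> foxtrot
i=6: L=charlie, R=delta=BASE -> take LEFT -> charlie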